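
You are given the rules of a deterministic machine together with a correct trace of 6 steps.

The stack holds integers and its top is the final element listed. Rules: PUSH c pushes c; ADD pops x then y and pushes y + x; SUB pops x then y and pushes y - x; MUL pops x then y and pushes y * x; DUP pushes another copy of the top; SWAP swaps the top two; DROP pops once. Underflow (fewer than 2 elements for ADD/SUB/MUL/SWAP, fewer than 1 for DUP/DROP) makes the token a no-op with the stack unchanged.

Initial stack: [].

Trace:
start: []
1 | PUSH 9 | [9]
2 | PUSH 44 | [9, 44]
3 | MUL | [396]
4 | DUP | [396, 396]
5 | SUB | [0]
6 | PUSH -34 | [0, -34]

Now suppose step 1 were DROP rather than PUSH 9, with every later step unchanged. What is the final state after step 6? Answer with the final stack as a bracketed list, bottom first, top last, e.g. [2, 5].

[0, -34]

(re-executing from step 1 with the substitution; state before step 1: [])
1 | DROP | []
2 | PUSH 44 | [44]
3 | MUL | [44]
4 | DUP | [44, 44]
5 | SUB | [0]
6 | PUSH -34 | [0, -34]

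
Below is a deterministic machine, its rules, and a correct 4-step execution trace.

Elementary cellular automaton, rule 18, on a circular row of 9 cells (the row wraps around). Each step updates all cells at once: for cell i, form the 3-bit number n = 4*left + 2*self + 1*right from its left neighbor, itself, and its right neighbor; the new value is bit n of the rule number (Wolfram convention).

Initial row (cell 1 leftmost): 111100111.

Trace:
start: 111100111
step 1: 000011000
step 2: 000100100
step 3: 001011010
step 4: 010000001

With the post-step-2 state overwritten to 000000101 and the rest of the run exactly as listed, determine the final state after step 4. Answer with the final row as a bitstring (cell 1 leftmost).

state after step 2 := 000000101
step 3: 100001000
step 4: 010010101

010010101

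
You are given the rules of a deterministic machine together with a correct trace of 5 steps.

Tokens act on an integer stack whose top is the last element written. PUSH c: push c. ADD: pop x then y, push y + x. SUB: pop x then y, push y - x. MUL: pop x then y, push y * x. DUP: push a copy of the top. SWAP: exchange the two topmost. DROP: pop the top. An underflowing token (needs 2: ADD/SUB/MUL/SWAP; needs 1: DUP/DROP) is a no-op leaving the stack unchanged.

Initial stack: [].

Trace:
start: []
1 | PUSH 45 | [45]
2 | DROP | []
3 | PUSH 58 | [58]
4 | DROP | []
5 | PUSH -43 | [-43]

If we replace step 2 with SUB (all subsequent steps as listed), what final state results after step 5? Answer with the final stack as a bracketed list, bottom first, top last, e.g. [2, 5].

(re-executing from step 2 with the substitution; state before step 2: [45])
2 | SUB | [45]
3 | PUSH 58 | [45, 58]
4 | DROP | [45]
5 | PUSH -43 | [45, -43]

[45, -43]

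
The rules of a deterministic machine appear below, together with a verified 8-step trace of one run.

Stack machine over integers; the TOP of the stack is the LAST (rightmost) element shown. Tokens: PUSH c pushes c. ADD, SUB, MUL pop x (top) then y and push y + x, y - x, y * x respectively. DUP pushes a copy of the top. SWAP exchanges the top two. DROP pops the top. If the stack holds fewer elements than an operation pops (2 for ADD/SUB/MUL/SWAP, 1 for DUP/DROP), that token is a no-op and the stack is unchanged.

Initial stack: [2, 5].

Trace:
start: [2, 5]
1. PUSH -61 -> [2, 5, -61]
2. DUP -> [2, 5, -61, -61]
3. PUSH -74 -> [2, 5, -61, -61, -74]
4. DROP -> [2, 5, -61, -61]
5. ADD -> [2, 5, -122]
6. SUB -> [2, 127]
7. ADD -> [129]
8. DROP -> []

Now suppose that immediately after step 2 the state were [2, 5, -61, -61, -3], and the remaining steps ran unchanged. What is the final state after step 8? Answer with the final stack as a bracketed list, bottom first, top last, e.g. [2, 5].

state after step 2 := [2, 5, -61, -61, -3]
3. PUSH -74 -> [2, 5, -61, -61, -3, -74]
4. DROP -> [2, 5, -61, -61, -3]
5. ADD -> [2, 5, -61, -64]
6. SUB -> [2, 5, 3]
7. ADD -> [2, 8]
8. DROP -> [2]

[2]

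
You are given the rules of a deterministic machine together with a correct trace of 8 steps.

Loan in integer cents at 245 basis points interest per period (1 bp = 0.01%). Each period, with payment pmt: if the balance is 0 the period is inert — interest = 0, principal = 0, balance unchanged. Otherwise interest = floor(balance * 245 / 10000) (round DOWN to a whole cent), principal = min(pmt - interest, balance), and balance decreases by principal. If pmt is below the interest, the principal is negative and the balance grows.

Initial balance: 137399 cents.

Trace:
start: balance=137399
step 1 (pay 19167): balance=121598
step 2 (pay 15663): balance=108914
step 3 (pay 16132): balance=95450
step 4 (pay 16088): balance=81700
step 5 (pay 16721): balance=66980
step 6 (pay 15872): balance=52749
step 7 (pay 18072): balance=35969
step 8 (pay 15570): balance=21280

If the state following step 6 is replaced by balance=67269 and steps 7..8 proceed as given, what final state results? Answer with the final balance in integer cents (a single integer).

36520

state after step 6 := balance=67269
step 7 (pay 18072): balance=50845
step 8 (pay 15570): balance=36520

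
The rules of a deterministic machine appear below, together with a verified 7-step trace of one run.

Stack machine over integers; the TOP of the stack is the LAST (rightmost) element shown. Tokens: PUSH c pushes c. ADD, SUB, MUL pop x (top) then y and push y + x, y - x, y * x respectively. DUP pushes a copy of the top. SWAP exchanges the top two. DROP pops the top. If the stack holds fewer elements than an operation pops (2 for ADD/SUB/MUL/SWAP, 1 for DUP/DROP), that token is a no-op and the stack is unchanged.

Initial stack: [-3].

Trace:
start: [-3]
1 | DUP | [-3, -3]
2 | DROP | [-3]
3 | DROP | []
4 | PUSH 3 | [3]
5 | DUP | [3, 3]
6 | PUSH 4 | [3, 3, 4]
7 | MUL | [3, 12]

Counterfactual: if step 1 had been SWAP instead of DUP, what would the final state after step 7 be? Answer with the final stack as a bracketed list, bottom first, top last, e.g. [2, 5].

[3, 12]

(re-executing from step 1 with the substitution; state before step 1: [-3])
1 | SWAP | [-3]
2 | DROP | []
3 | DROP | []
4 | PUSH 3 | [3]
5 | DUP | [3, 3]
6 | PUSH 4 | [3, 3, 4]
7 | MUL | [3, 12]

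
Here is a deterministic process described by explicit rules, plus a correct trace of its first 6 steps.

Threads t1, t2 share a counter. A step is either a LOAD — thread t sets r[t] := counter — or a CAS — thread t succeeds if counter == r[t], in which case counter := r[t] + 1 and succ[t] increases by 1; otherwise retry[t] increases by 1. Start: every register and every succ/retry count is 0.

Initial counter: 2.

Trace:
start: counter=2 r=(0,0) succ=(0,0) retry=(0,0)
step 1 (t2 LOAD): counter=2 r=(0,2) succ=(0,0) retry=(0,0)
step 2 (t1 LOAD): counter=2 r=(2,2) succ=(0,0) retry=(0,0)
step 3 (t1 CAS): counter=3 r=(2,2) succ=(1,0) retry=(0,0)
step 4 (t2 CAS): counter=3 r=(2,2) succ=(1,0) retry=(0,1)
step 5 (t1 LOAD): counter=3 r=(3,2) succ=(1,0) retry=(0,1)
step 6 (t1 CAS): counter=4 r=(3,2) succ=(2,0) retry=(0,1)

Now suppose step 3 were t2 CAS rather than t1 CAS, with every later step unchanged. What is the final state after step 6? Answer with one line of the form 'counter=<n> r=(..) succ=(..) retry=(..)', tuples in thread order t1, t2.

counter=4 r=(3,2) succ=(1,1) retry=(0,1)

(re-executing from step 3 with the substitution; state before step 3: counter=2 r=(2,2) succ=(0,0) retry=(0,0))
step 3 (t2 CAS): counter=3 r=(2,2) succ=(0,1) retry=(0,0)
step 4 (t2 CAS): counter=3 r=(2,2) succ=(0,1) retry=(0,1)
step 5 (t1 LOAD): counter=3 r=(3,2) succ=(0,1) retry=(0,1)
step 6 (t1 CAS): counter=4 r=(3,2) succ=(1,1) retry=(0,1)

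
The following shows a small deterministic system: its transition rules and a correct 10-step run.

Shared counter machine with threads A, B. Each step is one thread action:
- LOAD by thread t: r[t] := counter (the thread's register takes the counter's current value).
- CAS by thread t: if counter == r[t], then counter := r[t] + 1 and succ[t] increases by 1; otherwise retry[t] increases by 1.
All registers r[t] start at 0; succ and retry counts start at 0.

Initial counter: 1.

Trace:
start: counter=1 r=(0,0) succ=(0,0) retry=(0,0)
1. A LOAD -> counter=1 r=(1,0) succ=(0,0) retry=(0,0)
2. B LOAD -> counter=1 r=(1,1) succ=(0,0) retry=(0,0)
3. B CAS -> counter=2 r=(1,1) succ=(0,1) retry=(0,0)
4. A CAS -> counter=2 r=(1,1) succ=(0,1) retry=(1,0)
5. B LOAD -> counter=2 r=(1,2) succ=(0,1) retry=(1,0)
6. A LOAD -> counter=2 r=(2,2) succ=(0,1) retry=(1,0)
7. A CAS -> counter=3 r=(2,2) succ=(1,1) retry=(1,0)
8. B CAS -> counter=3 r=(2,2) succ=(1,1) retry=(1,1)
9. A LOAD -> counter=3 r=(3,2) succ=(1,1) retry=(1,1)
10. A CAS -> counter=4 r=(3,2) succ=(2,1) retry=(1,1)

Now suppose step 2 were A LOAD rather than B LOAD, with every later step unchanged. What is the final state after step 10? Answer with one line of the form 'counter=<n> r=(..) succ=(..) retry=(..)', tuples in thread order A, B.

counter=4 r=(3,2) succ=(3,0) retry=(0,2)

(re-executing from step 2 with the substitution; state before step 2: counter=1 r=(1,0) succ=(0,0) retry=(0,0))
2. A LOAD -> counter=1 r=(1,0) succ=(0,0) retry=(0,0)
3. B CAS -> counter=1 r=(1,0) succ=(0,0) retry=(0,1)
4. A CAS -> counter=2 r=(1,0) succ=(1,0) retry=(0,1)
5. B LOAD -> counter=2 r=(1,2) succ=(1,0) retry=(0,1)
6. A LOAD -> counter=2 r=(2,2) succ=(1,0) retry=(0,1)
7. A CAS -> counter=3 r=(2,2) succ=(2,0) retry=(0,1)
8. B CAS -> counter=3 r=(2,2) succ=(2,0) retry=(0,2)
9. A LOAD -> counter=3 r=(3,2) succ=(2,0) retry=(0,2)
10. A CAS -> counter=4 r=(3,2) succ=(3,0) retry=(0,2)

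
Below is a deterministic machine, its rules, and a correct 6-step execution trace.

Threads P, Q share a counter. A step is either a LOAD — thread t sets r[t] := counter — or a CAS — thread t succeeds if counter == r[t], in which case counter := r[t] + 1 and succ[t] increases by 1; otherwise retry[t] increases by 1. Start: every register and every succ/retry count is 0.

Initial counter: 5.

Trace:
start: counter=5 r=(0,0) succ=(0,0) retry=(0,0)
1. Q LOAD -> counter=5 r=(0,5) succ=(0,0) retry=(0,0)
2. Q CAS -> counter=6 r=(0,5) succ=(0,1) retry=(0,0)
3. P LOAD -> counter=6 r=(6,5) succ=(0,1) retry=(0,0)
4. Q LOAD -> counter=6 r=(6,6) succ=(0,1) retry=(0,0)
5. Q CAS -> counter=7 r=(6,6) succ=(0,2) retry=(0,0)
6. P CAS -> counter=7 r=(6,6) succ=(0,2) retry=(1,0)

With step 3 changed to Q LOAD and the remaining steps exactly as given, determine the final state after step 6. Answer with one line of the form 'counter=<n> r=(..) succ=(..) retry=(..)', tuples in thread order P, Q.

counter=7 r=(0,6) succ=(0,2) retry=(1,0)

(re-executing from step 3 with the substitution; state before step 3: counter=6 r=(0,5) succ=(0,1) retry=(0,0))
3. Q LOAD -> counter=6 r=(0,6) succ=(0,1) retry=(0,0)
4. Q LOAD -> counter=6 r=(0,6) succ=(0,1) retry=(0,0)
5. Q CAS -> counter=7 r=(0,6) succ=(0,2) retry=(0,0)
6. P CAS -> counter=7 r=(0,6) succ=(0,2) retry=(1,0)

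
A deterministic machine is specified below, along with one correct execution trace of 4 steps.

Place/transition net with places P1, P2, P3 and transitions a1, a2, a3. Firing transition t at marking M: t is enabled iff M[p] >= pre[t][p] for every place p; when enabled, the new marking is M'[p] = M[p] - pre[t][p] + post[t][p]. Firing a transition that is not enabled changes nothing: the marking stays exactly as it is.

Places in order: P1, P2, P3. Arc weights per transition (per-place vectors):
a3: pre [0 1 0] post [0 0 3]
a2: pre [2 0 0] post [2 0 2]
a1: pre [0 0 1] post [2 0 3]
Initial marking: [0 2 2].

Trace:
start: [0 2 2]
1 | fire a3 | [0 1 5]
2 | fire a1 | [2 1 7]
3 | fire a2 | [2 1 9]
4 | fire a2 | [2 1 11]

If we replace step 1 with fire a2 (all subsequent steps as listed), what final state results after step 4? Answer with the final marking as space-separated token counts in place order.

(re-executing from step 1 with the substitution; state before step 1: [0 2 2])
1 | fire a2 | [0 2 2]
2 | fire a1 | [2 2 4]
3 | fire a2 | [2 2 6]
4 | fire a2 | [2 2 8]

2 2 8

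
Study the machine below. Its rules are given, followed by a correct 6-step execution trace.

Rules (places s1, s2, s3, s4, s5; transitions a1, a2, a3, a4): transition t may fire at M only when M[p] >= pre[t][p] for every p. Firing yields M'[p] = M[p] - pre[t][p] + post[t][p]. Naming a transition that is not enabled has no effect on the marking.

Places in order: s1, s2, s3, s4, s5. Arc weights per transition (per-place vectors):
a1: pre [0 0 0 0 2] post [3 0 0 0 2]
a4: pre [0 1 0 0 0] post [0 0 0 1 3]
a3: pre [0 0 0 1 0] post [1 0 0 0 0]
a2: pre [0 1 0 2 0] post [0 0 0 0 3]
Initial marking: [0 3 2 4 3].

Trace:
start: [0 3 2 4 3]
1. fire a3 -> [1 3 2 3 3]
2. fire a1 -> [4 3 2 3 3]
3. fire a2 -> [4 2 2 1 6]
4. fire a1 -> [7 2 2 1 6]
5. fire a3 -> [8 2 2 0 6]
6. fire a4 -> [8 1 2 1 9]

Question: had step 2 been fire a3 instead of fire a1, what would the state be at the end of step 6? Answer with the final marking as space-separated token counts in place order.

5 1 2 1 9

(re-executing from step 2 with the substitution; state before step 2: [1 3 2 3 3])
2. fire a3 -> [2 3 2 2 3]
3. fire a2 -> [2 2 2 0 6]
4. fire a1 -> [5 2 2 0 6]
5. fire a3 -> [5 2 2 0 6]
6. fire a4 -> [5 1 2 1 9]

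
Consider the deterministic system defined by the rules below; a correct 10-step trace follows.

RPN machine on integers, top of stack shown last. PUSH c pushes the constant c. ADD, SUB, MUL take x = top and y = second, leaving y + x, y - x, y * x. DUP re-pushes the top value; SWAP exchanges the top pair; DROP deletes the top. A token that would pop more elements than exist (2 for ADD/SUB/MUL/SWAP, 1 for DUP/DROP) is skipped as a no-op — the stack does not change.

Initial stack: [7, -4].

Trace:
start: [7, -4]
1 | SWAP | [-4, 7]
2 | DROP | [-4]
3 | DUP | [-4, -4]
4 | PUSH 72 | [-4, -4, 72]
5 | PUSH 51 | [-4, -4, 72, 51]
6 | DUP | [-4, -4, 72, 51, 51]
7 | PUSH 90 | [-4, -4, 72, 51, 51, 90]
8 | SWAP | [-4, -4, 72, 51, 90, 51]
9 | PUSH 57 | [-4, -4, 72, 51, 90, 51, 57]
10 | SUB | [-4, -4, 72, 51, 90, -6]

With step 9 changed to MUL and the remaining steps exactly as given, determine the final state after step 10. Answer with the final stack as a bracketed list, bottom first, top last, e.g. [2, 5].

[-4, -4, 72, -4539]

(re-executing from step 9 with the substitution; state before step 9: [-4, -4, 72, 51, 90, 51])
9 | MUL | [-4, -4, 72, 51, 4590]
10 | SUB | [-4, -4, 72, -4539]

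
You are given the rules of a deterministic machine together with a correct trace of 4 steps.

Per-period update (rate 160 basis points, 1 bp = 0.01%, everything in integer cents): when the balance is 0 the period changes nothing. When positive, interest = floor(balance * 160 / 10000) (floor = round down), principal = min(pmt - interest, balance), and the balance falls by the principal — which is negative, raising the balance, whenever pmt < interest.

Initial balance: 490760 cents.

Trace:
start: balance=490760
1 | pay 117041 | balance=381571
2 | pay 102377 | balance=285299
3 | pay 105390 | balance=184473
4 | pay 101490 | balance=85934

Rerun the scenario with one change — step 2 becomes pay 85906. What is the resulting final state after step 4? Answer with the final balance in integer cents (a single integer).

102937

(re-executing from step 2 with the substitution; state before step 2: balance=381571)
2 | pay 85906 | balance=301770
3 | pay 105390 | balance=201208
4 | pay 101490 | balance=102937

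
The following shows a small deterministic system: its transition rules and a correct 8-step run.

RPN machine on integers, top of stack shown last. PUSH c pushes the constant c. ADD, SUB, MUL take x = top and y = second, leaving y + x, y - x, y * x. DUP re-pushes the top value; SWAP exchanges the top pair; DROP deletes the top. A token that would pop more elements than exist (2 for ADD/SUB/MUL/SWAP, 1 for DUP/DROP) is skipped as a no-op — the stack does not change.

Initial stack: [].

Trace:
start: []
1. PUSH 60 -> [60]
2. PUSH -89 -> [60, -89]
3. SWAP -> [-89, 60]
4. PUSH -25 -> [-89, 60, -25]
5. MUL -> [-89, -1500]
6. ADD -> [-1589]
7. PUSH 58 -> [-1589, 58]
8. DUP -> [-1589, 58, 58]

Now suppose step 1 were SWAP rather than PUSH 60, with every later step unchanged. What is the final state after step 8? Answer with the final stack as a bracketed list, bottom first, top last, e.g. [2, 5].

[2225, 58, 58]

(re-executing from step 1 with the substitution; state before step 1: [])
1. SWAP -> []
2. PUSH -89 -> [-89]
3. SWAP -> [-89]
4. PUSH -25 -> [-89, -25]
5. MUL -> [2225]
6. ADD -> [2225]
7. PUSH 58 -> [2225, 58]
8. DUP -> [2225, 58, 58]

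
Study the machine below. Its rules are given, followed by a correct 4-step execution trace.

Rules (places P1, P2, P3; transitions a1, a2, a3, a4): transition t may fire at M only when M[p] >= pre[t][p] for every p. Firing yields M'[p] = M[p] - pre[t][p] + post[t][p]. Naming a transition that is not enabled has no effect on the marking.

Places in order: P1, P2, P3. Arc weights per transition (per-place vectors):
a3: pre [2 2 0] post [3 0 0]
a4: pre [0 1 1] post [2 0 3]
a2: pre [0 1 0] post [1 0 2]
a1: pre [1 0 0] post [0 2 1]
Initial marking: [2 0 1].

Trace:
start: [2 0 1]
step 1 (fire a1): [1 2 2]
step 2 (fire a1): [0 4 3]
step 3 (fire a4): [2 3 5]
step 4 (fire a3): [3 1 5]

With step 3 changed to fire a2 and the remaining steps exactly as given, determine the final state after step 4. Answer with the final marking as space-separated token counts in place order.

(re-executing from step 3 with the substitution; state before step 3: [0 4 3])
step 3 (fire a2): [1 3 5]
step 4 (fire a3): [1 3 5]

1 3 5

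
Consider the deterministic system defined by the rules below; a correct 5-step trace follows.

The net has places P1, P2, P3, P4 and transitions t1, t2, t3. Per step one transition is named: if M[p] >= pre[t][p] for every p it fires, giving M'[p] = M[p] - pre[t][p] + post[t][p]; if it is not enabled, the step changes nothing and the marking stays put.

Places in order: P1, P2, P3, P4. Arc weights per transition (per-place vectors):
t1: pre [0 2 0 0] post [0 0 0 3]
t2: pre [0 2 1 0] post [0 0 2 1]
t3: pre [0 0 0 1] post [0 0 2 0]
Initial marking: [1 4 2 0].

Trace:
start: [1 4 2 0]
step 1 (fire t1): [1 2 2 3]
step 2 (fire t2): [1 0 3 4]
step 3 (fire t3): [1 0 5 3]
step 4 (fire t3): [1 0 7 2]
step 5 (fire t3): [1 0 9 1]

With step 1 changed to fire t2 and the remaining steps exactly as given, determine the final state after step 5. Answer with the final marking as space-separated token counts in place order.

(re-executing from step 1 with the substitution; state before step 1: [1 4 2 0])
step 1 (fire t2): [1 2 3 1]
step 2 (fire t2): [1 0 4 2]
step 3 (fire t3): [1 0 6 1]
step 4 (fire t3): [1 0 8 0]
step 5 (fire t3): [1 0 8 0]

1 0 8 0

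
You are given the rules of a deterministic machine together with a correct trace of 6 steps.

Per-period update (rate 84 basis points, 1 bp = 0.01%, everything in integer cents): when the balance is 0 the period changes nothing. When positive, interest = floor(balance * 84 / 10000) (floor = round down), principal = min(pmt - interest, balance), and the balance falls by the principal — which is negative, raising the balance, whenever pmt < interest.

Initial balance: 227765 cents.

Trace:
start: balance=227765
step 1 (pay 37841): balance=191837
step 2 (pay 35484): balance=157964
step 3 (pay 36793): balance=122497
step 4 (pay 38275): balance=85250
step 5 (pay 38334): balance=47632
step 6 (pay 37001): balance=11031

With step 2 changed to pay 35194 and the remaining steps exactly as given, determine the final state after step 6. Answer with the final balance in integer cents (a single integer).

11331

(re-executing from step 2 with the substitution; state before step 2: balance=191837)
step 2 (pay 35194): balance=158254
step 3 (pay 36793): balance=122790
step 4 (pay 38275): balance=85546
step 5 (pay 38334): balance=47930
step 6 (pay 37001): balance=11331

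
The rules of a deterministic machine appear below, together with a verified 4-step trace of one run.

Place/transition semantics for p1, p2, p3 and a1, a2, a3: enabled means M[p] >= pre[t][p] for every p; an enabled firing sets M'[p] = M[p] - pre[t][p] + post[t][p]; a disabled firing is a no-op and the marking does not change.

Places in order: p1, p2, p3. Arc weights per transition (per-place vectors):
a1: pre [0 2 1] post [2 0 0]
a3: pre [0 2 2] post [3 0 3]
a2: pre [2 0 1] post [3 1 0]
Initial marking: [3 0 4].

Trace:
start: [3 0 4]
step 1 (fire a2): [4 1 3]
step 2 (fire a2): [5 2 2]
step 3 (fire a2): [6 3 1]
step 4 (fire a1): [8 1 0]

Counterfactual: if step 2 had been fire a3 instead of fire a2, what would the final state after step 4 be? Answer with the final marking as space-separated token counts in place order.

(re-executing from step 2 with the substitution; state before step 2: [4 1 3])
step 2 (fire a3): [4 1 3]
step 3 (fire a2): [5 2 2]
step 4 (fire a1): [7 0 1]

7 0 1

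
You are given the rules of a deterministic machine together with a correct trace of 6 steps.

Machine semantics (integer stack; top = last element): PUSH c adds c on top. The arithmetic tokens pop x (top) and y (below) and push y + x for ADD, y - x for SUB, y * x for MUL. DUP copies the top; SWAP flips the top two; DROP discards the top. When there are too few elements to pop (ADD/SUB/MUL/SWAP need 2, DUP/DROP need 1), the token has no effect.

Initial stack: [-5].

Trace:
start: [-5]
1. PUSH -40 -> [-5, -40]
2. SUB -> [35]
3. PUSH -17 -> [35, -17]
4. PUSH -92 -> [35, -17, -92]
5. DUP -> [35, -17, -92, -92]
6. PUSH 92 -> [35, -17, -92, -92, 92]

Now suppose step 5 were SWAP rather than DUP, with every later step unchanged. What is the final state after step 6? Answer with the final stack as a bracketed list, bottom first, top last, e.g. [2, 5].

(re-executing from step 5 with the substitution; state before step 5: [35, -17, -92])
5. SWAP -> [35, -92, -17]
6. PUSH 92 -> [35, -92, -17, 92]

[35, -92, -17, 92]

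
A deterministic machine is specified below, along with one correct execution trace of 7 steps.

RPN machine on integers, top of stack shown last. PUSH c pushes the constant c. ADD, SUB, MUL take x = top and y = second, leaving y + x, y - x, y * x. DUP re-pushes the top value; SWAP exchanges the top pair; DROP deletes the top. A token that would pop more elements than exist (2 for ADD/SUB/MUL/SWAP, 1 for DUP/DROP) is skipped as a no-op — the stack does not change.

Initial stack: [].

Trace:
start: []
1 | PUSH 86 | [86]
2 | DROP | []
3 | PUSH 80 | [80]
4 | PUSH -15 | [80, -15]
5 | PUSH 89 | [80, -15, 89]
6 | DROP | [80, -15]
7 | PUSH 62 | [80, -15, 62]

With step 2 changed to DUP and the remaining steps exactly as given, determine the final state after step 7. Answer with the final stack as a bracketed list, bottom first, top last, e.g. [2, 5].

(re-executing from step 2 with the substitution; state before step 2: [86])
2 | DUP | [86, 86]
3 | PUSH 80 | [86, 86, 80]
4 | PUSH -15 | [86, 86, 80, -15]
5 | PUSH 89 | [86, 86, 80, -15, 89]
6 | DROP | [86, 86, 80, -15]
7 | PUSH 62 | [86, 86, 80, -15, 62]

[86, 86, 80, -15, 62]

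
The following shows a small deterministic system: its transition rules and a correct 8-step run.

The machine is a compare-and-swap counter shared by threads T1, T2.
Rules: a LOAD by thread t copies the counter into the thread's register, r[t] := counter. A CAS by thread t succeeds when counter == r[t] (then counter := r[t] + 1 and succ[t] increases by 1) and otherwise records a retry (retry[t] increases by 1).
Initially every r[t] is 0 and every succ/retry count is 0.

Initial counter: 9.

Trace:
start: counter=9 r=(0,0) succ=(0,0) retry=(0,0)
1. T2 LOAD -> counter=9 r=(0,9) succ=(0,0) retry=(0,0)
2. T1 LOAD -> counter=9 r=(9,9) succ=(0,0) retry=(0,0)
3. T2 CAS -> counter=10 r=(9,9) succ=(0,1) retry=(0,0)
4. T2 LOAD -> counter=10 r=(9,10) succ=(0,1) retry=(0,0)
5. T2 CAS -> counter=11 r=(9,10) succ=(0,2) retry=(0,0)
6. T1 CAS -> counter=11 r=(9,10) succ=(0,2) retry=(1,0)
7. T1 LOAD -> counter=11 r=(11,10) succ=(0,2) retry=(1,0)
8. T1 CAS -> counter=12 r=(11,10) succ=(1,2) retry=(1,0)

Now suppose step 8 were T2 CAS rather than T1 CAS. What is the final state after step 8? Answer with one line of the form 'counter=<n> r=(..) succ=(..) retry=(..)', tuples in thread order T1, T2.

(re-executing from step 8 with the substitution; state before step 8: counter=11 r=(11,10) succ=(0,2) retry=(1,0))
8. T2 CAS -> counter=11 r=(11,10) succ=(0,2) retry=(1,1)

counter=11 r=(11,10) succ=(0,2) retry=(1,1)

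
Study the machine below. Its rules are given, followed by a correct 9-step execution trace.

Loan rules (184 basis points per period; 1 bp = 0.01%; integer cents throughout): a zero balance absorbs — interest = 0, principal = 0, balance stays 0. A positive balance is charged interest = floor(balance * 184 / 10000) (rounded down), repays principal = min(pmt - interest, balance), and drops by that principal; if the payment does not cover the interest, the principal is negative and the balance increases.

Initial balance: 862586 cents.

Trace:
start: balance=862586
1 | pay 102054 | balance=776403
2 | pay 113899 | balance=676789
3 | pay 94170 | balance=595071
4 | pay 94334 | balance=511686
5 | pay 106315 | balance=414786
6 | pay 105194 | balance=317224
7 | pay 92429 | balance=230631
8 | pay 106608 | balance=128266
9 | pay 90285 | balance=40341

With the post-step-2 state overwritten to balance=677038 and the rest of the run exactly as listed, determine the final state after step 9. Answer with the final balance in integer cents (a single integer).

state after step 2 := balance=677038
3 | pay 94170 | balance=595325
4 | pay 94334 | balance=511944
5 | pay 106315 | balance=415048
6 | pay 105194 | balance=317490
7 | pay 92429 | balance=230902
8 | pay 106608 | balance=128542
9 | pay 90285 | balance=40622

40622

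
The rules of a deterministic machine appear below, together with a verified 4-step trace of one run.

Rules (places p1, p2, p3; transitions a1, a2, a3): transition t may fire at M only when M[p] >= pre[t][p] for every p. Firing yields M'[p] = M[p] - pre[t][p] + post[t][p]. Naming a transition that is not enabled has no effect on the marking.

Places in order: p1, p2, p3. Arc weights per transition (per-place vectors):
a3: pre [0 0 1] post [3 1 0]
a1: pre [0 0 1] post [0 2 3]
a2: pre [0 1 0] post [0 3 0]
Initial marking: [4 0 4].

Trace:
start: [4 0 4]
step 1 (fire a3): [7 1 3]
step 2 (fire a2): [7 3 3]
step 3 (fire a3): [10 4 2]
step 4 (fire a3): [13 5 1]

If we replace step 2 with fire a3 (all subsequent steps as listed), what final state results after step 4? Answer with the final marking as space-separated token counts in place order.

(re-executing from step 2 with the substitution; state before step 2: [7 1 3])
step 2 (fire a3): [10 2 2]
step 3 (fire a3): [13 3 1]
step 4 (fire a3): [16 4 0]

16 4 0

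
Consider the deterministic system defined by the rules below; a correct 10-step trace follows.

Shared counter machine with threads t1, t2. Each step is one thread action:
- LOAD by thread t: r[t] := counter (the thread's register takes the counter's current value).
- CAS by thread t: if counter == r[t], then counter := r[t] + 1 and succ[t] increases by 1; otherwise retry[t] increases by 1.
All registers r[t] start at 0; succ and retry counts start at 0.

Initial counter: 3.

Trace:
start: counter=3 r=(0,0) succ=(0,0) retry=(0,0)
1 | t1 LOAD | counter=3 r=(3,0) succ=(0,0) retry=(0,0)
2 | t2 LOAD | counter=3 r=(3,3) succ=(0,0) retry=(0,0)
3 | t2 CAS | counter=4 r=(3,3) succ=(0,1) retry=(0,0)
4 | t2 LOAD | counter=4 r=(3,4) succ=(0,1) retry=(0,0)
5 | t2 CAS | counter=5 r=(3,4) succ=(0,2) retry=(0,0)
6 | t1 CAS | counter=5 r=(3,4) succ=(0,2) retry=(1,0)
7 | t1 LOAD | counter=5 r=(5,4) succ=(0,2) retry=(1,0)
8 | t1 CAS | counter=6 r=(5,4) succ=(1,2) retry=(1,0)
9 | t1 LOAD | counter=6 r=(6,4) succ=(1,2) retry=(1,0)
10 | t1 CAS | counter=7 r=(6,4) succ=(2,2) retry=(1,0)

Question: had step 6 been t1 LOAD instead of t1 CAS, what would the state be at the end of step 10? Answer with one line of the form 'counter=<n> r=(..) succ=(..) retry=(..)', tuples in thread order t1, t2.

counter=7 r=(6,4) succ=(2,2) retry=(0,0)

(re-executing from step 6 with the substitution; state before step 6: counter=5 r=(3,4) succ=(0,2) retry=(0,0))
6 | t1 LOAD | counter=5 r=(5,4) succ=(0,2) retry=(0,0)
7 | t1 LOAD | counter=5 r=(5,4) succ=(0,2) retry=(0,0)
8 | t1 CAS | counter=6 r=(5,4) succ=(1,2) retry=(0,0)
9 | t1 LOAD | counter=6 r=(6,4) succ=(1,2) retry=(0,0)
10 | t1 CAS | counter=7 r=(6,4) succ=(2,2) retry=(0,0)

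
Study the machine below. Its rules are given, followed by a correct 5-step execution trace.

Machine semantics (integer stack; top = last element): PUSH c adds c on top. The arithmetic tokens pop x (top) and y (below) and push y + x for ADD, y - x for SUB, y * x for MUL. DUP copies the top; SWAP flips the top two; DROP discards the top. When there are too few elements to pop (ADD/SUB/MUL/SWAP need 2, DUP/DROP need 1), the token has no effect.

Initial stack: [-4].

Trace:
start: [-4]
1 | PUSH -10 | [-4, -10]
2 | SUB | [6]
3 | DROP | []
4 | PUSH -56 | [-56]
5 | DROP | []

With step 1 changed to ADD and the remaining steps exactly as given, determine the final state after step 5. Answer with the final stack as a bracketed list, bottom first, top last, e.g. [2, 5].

[]

(re-executing from step 1 with the substitution; state before step 1: [-4])
1 | ADD | [-4]
2 | SUB | [-4]
3 | DROP | []
4 | PUSH -56 | [-56]
5 | DROP | []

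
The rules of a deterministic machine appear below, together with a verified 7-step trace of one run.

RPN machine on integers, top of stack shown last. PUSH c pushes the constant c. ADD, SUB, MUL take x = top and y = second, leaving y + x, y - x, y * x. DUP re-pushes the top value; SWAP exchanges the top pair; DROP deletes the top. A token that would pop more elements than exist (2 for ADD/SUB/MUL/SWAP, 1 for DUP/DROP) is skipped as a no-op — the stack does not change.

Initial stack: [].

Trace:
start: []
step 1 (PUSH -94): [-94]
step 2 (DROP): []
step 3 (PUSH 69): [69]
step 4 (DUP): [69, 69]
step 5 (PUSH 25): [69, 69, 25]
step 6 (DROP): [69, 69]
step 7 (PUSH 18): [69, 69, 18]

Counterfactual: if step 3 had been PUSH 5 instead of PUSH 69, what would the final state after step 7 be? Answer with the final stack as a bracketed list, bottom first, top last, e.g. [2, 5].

(re-executing from step 3 with the substitution; state before step 3: [])
step 3 (PUSH 5): [5]
step 4 (DUP): [5, 5]
step 5 (PUSH 25): [5, 5, 25]
step 6 (DROP): [5, 5]
step 7 (PUSH 18): [5, 5, 18]

[5, 5, 18]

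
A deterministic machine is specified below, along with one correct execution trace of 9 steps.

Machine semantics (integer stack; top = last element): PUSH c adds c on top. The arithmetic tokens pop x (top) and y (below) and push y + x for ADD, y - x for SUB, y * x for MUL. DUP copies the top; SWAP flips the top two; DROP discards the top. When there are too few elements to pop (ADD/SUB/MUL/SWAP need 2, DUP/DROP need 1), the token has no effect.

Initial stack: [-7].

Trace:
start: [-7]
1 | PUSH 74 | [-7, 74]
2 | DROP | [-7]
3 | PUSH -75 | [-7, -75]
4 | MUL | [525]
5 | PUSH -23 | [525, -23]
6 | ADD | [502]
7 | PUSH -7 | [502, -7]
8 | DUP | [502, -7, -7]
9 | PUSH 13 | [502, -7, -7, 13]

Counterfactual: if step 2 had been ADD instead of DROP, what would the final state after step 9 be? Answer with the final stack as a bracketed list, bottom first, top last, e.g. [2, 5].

[-5048, -7, -7, 13]

(re-executing from step 2 with the substitution; state before step 2: [-7, 74])
2 | ADD | [67]
3 | PUSH -75 | [67, -75]
4 | MUL | [-5025]
5 | PUSH -23 | [-5025, -23]
6 | ADD | [-5048]
7 | PUSH -7 | [-5048, -7]
8 | DUP | [-5048, -7, -7]
9 | PUSH 13 | [-5048, -7, -7, 13]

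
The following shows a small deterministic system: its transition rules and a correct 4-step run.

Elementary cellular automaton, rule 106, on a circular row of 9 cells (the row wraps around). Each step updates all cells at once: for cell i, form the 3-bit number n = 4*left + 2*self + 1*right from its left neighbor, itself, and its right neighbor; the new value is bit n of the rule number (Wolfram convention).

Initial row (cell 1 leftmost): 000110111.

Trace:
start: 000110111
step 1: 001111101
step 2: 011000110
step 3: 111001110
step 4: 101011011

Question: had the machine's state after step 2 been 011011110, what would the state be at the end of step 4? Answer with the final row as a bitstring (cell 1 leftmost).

state after step 2 := 011011110
step 3: 111110010
step 4: 100010101

100010101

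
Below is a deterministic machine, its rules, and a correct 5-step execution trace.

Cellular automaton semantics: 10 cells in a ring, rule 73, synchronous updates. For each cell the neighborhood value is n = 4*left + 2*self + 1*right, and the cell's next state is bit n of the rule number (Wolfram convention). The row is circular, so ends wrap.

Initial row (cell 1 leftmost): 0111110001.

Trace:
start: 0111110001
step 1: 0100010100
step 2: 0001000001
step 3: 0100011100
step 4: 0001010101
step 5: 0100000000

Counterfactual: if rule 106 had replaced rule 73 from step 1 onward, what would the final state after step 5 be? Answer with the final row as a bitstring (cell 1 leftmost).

1100101100

(re-executing steps 1..5 under rule 106; state before step 1: 0111110001)
step 1: 1100010010
step 2: 1100100101
step 3: 0101001011
step 4: 1010010111
step 5: 1100101100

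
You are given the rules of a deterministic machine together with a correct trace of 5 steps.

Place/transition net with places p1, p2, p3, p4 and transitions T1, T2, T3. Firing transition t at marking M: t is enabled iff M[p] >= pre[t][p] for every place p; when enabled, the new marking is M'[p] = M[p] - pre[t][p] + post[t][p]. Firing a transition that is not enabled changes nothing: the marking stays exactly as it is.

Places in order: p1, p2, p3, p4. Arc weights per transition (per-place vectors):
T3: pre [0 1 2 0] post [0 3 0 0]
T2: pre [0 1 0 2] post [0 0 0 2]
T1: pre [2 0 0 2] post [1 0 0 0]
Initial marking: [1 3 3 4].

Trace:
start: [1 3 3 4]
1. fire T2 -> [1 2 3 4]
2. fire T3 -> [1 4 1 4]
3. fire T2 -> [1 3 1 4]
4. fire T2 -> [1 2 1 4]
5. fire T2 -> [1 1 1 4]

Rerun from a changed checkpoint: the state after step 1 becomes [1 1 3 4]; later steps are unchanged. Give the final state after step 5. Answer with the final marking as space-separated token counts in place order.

1 0 1 4

state after step 1 := [1 1 3 4]
2. fire T3 -> [1 3 1 4]
3. fire T2 -> [1 2 1 4]
4. fire T2 -> [1 1 1 4]
5. fire T2 -> [1 0 1 4]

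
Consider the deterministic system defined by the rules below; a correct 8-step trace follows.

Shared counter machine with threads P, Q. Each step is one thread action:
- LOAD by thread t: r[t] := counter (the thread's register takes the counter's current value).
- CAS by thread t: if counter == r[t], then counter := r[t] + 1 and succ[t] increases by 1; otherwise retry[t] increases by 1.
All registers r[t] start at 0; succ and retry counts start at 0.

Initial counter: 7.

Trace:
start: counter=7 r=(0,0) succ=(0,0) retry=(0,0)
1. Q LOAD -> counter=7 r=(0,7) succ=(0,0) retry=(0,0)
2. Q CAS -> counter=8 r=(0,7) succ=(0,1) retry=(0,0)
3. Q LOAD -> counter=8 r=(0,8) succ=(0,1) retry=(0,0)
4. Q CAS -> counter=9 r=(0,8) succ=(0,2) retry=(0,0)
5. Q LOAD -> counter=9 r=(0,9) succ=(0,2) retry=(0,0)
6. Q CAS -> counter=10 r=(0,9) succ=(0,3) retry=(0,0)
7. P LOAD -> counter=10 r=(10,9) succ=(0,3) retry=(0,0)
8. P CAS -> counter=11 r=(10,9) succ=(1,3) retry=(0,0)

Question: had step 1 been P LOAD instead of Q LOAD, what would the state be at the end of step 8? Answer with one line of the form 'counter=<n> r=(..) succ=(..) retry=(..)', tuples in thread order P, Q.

(re-executing from step 1 with the substitution; state before step 1: counter=7 r=(0,0) succ=(0,0) retry=(0,0))
1. P LOAD -> counter=7 r=(7,0) succ=(0,0) retry=(0,0)
2. Q CAS -> counter=7 r=(7,0) succ=(0,0) retry=(0,1)
3. Q LOAD -> counter=7 r=(7,7) succ=(0,0) retry=(0,1)
4. Q CAS -> counter=8 r=(7,7) succ=(0,1) retry=(0,1)
5. Q LOAD -> counter=8 r=(7,8) succ=(0,1) retry=(0,1)
6. Q CAS -> counter=9 r=(7,8) succ=(0,2) retry=(0,1)
7. P LOAD -> counter=9 r=(9,8) succ=(0,2) retry=(0,1)
8. P CAS -> counter=10 r=(9,8) succ=(1,2) retry=(0,1)

counter=10 r=(9,8) succ=(1,2) retry=(0,1)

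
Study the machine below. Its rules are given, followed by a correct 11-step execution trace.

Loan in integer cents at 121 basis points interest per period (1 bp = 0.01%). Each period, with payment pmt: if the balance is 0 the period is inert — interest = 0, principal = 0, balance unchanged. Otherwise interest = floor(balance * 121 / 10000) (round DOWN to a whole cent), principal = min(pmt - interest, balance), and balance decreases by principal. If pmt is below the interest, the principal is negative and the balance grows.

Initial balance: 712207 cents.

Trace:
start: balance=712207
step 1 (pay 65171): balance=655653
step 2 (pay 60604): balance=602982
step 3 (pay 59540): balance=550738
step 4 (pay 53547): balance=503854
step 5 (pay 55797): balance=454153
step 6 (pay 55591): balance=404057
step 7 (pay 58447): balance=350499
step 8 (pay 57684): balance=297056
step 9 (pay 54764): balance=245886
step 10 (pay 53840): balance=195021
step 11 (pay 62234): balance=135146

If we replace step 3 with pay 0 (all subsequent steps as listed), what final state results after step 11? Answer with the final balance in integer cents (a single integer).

200698

(re-executing from step 3 with the substitution; state before step 3: balance=602982)
step 3 (pay 0): balance=610278
step 4 (pay 53547): balance=564115
step 5 (pay 55797): balance=515143
step 6 (pay 55591): balance=465785
step 7 (pay 58447): balance=412973
step 8 (pay 57684): balance=360285
step 9 (pay 54764): balance=309880
step 10 (pay 53840): balance=259789
step 11 (pay 62234): balance=200698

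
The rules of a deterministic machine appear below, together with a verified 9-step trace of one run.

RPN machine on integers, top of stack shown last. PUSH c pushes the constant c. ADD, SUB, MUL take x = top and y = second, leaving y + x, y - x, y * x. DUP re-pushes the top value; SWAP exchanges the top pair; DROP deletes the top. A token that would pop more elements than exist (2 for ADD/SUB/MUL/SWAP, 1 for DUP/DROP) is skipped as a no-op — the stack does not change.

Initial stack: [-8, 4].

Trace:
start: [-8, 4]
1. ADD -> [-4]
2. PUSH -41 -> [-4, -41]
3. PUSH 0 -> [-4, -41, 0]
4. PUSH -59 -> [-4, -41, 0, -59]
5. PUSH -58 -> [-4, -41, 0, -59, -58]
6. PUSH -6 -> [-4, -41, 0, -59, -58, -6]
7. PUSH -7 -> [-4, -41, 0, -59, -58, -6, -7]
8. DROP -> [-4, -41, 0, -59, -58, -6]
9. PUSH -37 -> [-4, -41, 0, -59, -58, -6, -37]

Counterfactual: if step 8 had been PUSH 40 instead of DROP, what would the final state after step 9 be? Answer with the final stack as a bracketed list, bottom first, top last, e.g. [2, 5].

(re-executing from step 8 with the substitution; state before step 8: [-4, -41, 0, -59, -58, -6, -7])
8. PUSH 40 -> [-4, -41, 0, -59, -58, -6, -7, 40]
9. PUSH -37 -> [-4, -41, 0, -59, -58, -6, -7, 40, -37]

[-4, -41, 0, -59, -58, -6, -7, 40, -37]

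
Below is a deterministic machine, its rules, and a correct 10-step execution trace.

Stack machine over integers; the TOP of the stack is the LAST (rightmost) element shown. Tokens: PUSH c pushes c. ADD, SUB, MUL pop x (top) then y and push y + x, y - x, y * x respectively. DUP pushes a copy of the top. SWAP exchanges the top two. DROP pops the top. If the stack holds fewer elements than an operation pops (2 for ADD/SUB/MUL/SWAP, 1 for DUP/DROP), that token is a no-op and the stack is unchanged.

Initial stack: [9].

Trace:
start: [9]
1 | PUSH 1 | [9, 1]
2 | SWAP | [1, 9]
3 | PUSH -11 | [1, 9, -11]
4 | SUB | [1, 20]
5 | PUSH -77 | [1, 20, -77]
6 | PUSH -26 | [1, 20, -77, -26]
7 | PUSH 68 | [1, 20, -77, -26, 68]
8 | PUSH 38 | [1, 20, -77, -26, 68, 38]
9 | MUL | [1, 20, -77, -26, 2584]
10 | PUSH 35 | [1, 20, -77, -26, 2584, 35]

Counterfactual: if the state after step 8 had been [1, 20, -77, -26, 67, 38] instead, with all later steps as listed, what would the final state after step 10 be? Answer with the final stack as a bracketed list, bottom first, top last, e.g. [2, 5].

state after step 8 := [1, 20, -77, -26, 67, 38]
9 | MUL | [1, 20, -77, -26, 2546]
10 | PUSH 35 | [1, 20, -77, -26, 2546, 35]

[1, 20, -77, -26, 2546, 35]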